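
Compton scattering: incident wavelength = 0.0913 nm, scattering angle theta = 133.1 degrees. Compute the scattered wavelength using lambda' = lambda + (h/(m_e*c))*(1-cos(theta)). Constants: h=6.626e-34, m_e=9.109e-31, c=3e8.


Compton wavelength: h/(m_e*c) = 2.4247e-12 m
d_lambda = 2.4247e-12 * (1 - cos(133.1 deg))
= 2.4247e-12 * 1.683274
= 4.0814e-12 m = 0.004081 nm
lambda' = 0.0913 + 0.004081
= 0.095381 nm

0.095381


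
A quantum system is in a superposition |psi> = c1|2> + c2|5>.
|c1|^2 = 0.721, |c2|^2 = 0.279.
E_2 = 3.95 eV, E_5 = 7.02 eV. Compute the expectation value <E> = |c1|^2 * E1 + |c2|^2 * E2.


<E> = |c1|^2 * E1 + |c2|^2 * E2
= 0.721 * 3.95 + 0.279 * 7.02
= 2.8479 + 1.9586
= 4.8065 eV

4.8065


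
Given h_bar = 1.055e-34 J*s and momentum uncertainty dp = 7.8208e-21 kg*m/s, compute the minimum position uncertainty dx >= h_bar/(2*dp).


dx = h_bar / (2 * dp)
= 1.055e-34 / (2 * 7.8208e-21)
= 1.055e-34 / 1.5642e-20
= 6.7448e-15 m

6.7448e-15


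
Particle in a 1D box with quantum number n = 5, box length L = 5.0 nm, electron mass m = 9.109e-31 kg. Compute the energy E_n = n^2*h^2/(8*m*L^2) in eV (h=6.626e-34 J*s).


E = n^2 * h^2 / (8 * m * L^2)
= 5^2 * (6.626e-34)^2 / (8 * 9.109e-31 * (5.0e-9)^2)
= 25 * 4.3904e-67 / (8 * 9.109e-31 * 2.5000e-17)
= 6.0248e-20 J
= 0.3761 eV

0.3761


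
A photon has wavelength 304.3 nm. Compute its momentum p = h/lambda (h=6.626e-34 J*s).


p = h / lambda
= 6.626e-34 / (304.3e-9)
= 6.626e-34 / 3.0430e-07
= 2.1775e-27 kg*m/s

2.1775e-27


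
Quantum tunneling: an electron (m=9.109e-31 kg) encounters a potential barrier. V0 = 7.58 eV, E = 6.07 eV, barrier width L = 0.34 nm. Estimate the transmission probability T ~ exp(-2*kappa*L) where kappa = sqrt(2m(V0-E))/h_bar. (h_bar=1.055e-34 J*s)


V0 - E = 1.51 eV = 2.4190e-19 J
kappa = sqrt(2 * m * (V0-E)) / h_bar
= sqrt(2 * 9.109e-31 * 2.4190e-19) / 1.055e-34
= 6.2924e+09 /m
2*kappa*L = 2 * 6.2924e+09 * 0.34e-9
= 4.2788
T = exp(-4.2788) = 1.385866e-02

1.385866e-02


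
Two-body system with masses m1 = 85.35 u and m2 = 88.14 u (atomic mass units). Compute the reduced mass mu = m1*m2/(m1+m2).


mu = m1 * m2 / (m1 + m2)
= 85.35 * 88.14 / (85.35 + 88.14)
= 7522.749 / 173.49
= 43.3613 u

43.3613


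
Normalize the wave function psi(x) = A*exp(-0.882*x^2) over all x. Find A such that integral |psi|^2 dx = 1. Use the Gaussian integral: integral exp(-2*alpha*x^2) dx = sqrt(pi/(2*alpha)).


integral |psi|^2 dx = A^2 * sqrt(pi/(2*alpha)) = 1
A^2 = sqrt(2*alpha/pi)
= sqrt(2 * 0.882 / pi)
= 0.749332
A = sqrt(0.749332)
= 0.8656

0.8656


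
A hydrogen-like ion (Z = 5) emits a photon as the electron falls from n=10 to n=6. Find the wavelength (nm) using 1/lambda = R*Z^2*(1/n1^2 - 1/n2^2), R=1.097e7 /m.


1/lambda = R * Z^2 * (1/n1^2 - 1/n2^2)
= 1.097e7 * 5^2 * (1/6^2 - 1/10^2)
= 1.097e7 * 25 * (0.027778 - 0.01)
= 4.8756e+06 /m
lambda = 1 / 4.8756e+06
= 205.1048 nm

205.1048


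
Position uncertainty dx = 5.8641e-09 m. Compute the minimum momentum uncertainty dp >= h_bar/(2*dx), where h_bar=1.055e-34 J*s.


dp = h_bar / (2 * dx)
= 1.055e-34 / (2 * 5.8641e-09)
= 1.055e-34 / 1.1728e-08
= 8.9954e-27 kg*m/s

8.9954e-27


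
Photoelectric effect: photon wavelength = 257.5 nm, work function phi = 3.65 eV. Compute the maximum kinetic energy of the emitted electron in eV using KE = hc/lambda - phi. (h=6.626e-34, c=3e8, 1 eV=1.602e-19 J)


E_photon = hc / lambda
= (6.626e-34)(3e8) / (257.5e-9)
= 7.7196e-19 J
= 4.8187 eV
KE = E_photon - phi
= 4.8187 - 3.65
= 1.1687 eV

1.1687


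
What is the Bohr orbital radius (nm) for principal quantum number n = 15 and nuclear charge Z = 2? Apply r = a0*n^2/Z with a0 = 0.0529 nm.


r = a0 * n^2 / Z
= 0.0529 * 15^2 / 2
= 0.0529 * 225 / 2
= 5.9512 nm

5.9512


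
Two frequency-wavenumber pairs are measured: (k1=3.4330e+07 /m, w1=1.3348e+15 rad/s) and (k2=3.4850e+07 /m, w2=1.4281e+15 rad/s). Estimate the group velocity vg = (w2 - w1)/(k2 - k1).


vg = (w2 - w1) / (k2 - k1)
= (1.4281e+15 - 1.3348e+15) / (3.4850e+07 - 3.4330e+07)
= 9.3300e+13 / 5.2000e+05
= 1.7942e+08 m/s

1.7942e+08


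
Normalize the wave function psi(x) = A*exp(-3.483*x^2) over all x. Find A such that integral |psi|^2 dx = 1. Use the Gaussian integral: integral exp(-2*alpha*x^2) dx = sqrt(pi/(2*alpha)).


integral |psi|^2 dx = A^2 * sqrt(pi/(2*alpha)) = 1
A^2 = sqrt(2*alpha/pi)
= sqrt(2 * 3.483 / pi)
= 1.489076
A = sqrt(1.489076)
= 1.2203

1.2203


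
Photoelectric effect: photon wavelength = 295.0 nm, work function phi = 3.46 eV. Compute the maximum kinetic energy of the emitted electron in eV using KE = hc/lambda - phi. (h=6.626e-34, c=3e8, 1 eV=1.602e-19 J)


E_photon = hc / lambda
= (6.626e-34)(3e8) / (295.0e-9)
= 6.7383e-19 J
= 4.2062 eV
KE = E_photon - phi
= 4.2062 - 3.46
= 0.7462 eV

0.7462


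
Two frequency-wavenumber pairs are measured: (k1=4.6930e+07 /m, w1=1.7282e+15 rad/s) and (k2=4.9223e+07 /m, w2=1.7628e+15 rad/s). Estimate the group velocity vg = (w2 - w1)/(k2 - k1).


vg = (w2 - w1) / (k2 - k1)
= (1.7628e+15 - 1.7282e+15) / (4.9223e+07 - 4.6930e+07)
= 3.4600e+13 / 2.2930e+06
= 1.5089e+07 m/s

1.5089e+07


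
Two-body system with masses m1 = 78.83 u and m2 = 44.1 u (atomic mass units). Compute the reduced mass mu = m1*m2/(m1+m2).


mu = m1 * m2 / (m1 + m2)
= 78.83 * 44.1 / (78.83 + 44.1)
= 3476.403 / 122.93
= 28.2795 u

28.2795


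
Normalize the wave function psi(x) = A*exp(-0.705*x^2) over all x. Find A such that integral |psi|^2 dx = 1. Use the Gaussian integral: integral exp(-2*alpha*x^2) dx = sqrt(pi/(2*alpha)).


integral |psi|^2 dx = A^2 * sqrt(pi/(2*alpha)) = 1
A^2 = sqrt(2*alpha/pi)
= sqrt(2 * 0.705 / pi)
= 0.669938
A = sqrt(0.669938)
= 0.8185

0.8185


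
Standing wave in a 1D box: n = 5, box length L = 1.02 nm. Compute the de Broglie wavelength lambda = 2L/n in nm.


lambda = 2L / n
= 2 * 1.02 / 5
= 2.04 / 5
= 0.408 nm

0.408


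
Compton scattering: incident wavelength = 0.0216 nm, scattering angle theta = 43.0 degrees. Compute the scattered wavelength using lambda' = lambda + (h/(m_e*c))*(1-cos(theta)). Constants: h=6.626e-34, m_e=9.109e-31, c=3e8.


Compton wavelength: h/(m_e*c) = 2.4247e-12 m
d_lambda = 2.4247e-12 * (1 - cos(43.0 deg))
= 2.4247e-12 * 0.268646
= 6.5139e-13 m = 0.000651 nm
lambda' = 0.0216 + 0.000651
= 0.022251 nm

0.022251


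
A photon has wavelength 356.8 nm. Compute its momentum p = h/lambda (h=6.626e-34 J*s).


p = h / lambda
= 6.626e-34 / (356.8e-9)
= 6.626e-34 / 3.5680e-07
= 1.8571e-27 kg*m/s

1.8571e-27


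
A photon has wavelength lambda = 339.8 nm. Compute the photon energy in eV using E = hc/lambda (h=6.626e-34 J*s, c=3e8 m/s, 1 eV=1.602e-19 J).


E = hc / lambda
= (6.626e-34)(3e8) / (339.8e-9)
= 1.9878e-25 / 3.3980e-07
= 5.8499e-19 J
Converting to eV: 5.8499e-19 / 1.602e-19
= 3.6516 eV

3.6516


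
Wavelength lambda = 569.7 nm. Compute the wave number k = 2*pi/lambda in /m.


k = 2 * pi / lambda
= 6.2832 / (569.7e-9)
= 6.2832 / 5.6970e-07
= 1.1029e+07 /m

1.1029e+07


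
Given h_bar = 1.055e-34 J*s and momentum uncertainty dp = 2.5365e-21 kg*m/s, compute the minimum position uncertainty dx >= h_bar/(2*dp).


dx = h_bar / (2 * dp)
= 1.055e-34 / (2 * 2.5365e-21)
= 1.055e-34 / 5.0730e-21
= 2.0796e-14 m

2.0796e-14


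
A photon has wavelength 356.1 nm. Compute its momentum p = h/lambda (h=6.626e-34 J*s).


p = h / lambda
= 6.626e-34 / (356.1e-9)
= 6.626e-34 / 3.5610e-07
= 1.8607e-27 kg*m/s

1.8607e-27


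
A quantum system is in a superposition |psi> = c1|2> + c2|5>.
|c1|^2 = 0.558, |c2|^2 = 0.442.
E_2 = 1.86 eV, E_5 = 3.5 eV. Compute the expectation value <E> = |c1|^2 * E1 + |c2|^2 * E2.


<E> = |c1|^2 * E1 + |c2|^2 * E2
= 0.558 * 1.86 + 0.442 * 3.5
= 1.0379 + 1.547
= 2.5849 eV

2.5849


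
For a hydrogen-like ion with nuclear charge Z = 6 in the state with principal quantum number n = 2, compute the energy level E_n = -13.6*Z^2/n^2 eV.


E_n = -13.6 * Z^2 / n^2
= -13.6 * 6^2 / 2^2
= -13.6 * 36 / 4
= -122.4 eV

-122.4


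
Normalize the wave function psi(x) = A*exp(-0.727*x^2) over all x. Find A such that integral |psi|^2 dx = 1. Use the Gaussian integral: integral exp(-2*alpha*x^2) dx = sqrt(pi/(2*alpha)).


integral |psi|^2 dx = A^2 * sqrt(pi/(2*alpha)) = 1
A^2 = sqrt(2*alpha/pi)
= sqrt(2 * 0.727 / pi)
= 0.680311
A = sqrt(0.680311)
= 0.8248

0.8248


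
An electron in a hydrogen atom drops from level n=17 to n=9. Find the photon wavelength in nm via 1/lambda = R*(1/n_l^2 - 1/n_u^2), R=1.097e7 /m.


1/lambda = R * (1/n_l^2 - 1/n_u^2)
= 1.097e7 * (1/9^2 - 1/17^2)
= 1.097e7 * (0.012346 - 0.00346)
= 1.097e7 * 0.008885
= 9.7474e+04 /m
lambda = 1 / 9.7474e+04 = 10259.1859 nm

10259.1859


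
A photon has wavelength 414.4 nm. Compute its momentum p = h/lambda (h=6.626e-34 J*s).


p = h / lambda
= 6.626e-34 / (414.4e-9)
= 6.626e-34 / 4.1440e-07
= 1.5989e-27 kg*m/s

1.5989e-27


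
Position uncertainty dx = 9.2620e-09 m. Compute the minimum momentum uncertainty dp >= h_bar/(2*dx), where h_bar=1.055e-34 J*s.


dp = h_bar / (2 * dx)
= 1.055e-34 / (2 * 9.2620e-09)
= 1.055e-34 / 1.8524e-08
= 5.6953e-27 kg*m/s

5.6953e-27


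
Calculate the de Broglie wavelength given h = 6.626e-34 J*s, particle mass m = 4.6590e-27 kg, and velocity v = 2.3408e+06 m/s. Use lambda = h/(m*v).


lambda = h / (m * v)
= 6.626e-34 / (4.6590e-27 * 2.3408e+06)
= 6.626e-34 / 1.0906e-20
= 6.0757e-14 m

6.0757e-14


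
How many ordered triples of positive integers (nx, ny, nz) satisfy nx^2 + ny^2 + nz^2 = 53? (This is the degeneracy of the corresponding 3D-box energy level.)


Enumerate all (nx, ny, nz) with nx^2 + ny^2 + nz^2 = 53:
(1,4,6)
(1,6,4)
(4,1,6)
(4,6,1)
(6,1,4)
(6,4,1)
Total degeneracy = 6

6


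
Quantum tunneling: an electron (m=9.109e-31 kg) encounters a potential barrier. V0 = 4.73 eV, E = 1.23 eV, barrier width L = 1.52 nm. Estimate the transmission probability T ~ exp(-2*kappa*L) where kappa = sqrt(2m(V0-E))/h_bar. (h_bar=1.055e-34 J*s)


V0 - E = 3.5 eV = 5.6070e-19 J
kappa = sqrt(2 * m * (V0-E)) / h_bar
= sqrt(2 * 9.109e-31 * 5.6070e-19) / 1.055e-34
= 9.5799e+09 /m
2*kappa*L = 2 * 9.5799e+09 * 1.52e-9
= 29.123
T = exp(-29.123) = 2.249174e-13

2.249174e-13


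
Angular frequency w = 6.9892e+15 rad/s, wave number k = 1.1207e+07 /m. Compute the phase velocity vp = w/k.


vp = w / k
= 6.9892e+15 / 1.1207e+07
= 6.2365e+08 m/s

6.2365e+08


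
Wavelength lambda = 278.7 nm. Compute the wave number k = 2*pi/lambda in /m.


k = 2 * pi / lambda
= 6.2832 / (278.7e-9)
= 6.2832 / 2.7870e-07
= 2.2545e+07 /m

2.2545e+07


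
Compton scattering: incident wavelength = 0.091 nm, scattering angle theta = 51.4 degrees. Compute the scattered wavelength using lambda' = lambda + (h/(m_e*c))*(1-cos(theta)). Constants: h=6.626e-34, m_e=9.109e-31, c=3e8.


Compton wavelength: h/(m_e*c) = 2.4247e-12 m
d_lambda = 2.4247e-12 * (1 - cos(51.4 deg))
= 2.4247e-12 * 0.37612
= 9.1198e-13 m = 0.000912 nm
lambda' = 0.091 + 0.000912
= 0.091912 nm

0.091912


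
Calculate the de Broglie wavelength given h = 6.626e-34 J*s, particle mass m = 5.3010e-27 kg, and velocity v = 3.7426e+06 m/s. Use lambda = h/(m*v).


lambda = h / (m * v)
= 6.626e-34 / (5.3010e-27 * 3.7426e+06)
= 6.626e-34 / 1.9840e-20
= 3.3398e-14 m

3.3398e-14


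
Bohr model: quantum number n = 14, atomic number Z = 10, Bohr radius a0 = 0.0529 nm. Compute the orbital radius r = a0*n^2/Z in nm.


r = a0 * n^2 / Z
= 0.0529 * 14^2 / 10
= 0.0529 * 196 / 10
= 1.0368 nm

1.0368


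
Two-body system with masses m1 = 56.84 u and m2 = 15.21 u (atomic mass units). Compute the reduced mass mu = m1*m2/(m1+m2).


mu = m1 * m2 / (m1 + m2)
= 56.84 * 15.21 / (56.84 + 15.21)
= 864.5364 / 72.05
= 11.9991 u

11.9991


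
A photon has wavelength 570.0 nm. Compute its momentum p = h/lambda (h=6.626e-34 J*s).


p = h / lambda
= 6.626e-34 / (570.0e-9)
= 6.626e-34 / 5.7000e-07
= 1.1625e-27 kg*m/s

1.1625e-27


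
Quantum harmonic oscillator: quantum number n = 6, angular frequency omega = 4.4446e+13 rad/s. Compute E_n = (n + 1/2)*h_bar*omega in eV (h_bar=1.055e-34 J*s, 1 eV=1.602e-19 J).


E = (n + 1/2) * h_bar * omega
= (6 + 0.5) * 1.055e-34 * 4.4446e+13
= 6.5 * 4.6891e-21
= 3.0479e-20 J
= 0.1903 eV

0.1903


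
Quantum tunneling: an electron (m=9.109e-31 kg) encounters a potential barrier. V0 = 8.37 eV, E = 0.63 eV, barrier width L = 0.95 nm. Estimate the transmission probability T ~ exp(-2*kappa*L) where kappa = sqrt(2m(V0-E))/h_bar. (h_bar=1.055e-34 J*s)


V0 - E = 7.74 eV = 1.2399e-18 J
kappa = sqrt(2 * m * (V0-E)) / h_bar
= sqrt(2 * 9.109e-31 * 1.2399e-18) / 1.055e-34
= 1.4246e+10 /m
2*kappa*L = 2 * 1.4246e+10 * 0.95e-9
= 27.0678
T = exp(-27.0678) = 1.756291e-12

1.756291e-12


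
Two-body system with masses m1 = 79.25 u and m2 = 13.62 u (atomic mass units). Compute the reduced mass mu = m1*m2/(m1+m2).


mu = m1 * m2 / (m1 + m2)
= 79.25 * 13.62 / (79.25 + 13.62)
= 1079.385 / 92.87
= 11.6225 u

11.6225


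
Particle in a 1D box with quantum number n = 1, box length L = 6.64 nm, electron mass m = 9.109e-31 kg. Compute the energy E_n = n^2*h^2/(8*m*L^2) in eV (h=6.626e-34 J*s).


E = n^2 * h^2 / (8 * m * L^2)
= 1^2 * (6.626e-34)^2 / (8 * 9.109e-31 * (6.64e-9)^2)
= 1 * 4.3904e-67 / (8 * 9.109e-31 * 4.4090e-17)
= 1.3665e-21 J
= 0.0085 eV

0.0085


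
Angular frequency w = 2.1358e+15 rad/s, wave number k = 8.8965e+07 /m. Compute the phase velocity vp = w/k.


vp = w / k
= 2.1358e+15 / 8.8965e+07
= 2.4007e+07 m/s

2.4007e+07


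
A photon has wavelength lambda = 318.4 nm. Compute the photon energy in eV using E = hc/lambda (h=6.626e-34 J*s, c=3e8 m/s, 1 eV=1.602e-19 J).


E = hc / lambda
= (6.626e-34)(3e8) / (318.4e-9)
= 1.9878e-25 / 3.1840e-07
= 6.2431e-19 J
Converting to eV: 6.2431e-19 / 1.602e-19
= 3.8971 eV

3.8971


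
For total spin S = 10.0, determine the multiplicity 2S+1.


Spin multiplicity = 2S + 1
= 2 * 10.0 + 1
= 20.0 + 1
= 21

21


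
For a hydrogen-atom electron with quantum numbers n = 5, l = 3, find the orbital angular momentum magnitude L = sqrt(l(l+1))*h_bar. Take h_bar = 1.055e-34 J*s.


L = sqrt(l*(l+1)) * h_bar
= sqrt(3 * 4) * 1.055e-34
= sqrt(12) * 1.055e-34
= 3.4641 * 1.055e-34
= 3.6546e-34 J*s

3.6546e-34


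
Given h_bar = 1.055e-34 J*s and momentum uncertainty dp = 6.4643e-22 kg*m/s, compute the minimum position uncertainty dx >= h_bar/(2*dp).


dx = h_bar / (2 * dp)
= 1.055e-34 / (2 * 6.4643e-22)
= 1.055e-34 / 1.2929e-21
= 8.1602e-14 m

8.1602e-14


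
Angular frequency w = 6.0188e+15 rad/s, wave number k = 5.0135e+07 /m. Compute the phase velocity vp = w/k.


vp = w / k
= 6.0188e+15 / 5.0135e+07
= 1.2005e+08 m/s

1.2005e+08


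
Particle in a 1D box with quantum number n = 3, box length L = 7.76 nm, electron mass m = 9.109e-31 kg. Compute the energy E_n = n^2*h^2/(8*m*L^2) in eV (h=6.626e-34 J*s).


E = n^2 * h^2 / (8 * m * L^2)
= 3^2 * (6.626e-34)^2 / (8 * 9.109e-31 * (7.76e-9)^2)
= 9 * 4.3904e-67 / (8 * 9.109e-31 * 6.0218e-17)
= 9.0045e-21 J
= 0.0562 eV

0.0562


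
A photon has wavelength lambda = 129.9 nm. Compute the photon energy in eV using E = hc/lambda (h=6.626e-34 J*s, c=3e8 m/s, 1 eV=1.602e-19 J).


E = hc / lambda
= (6.626e-34)(3e8) / (129.9e-9)
= 1.9878e-25 / 1.2990e-07
= 1.5303e-18 J
Converting to eV: 1.5303e-18 / 1.602e-19
= 9.5521 eV

9.5521


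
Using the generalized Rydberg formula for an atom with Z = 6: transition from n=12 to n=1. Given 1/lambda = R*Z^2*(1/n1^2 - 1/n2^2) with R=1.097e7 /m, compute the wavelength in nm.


1/lambda = R * Z^2 * (1/n1^2 - 1/n2^2)
= 1.097e7 * 6^2 * (1/1^2 - 1/12^2)
= 1.097e7 * 36 * (1.0 - 0.006944)
= 3.9218e+08 /m
lambda = 1 / 3.9218e+08
= 2.5499 nm

2.5499


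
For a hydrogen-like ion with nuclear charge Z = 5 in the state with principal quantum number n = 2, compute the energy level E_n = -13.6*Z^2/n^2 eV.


E_n = -13.6 * Z^2 / n^2
= -13.6 * 5^2 / 2^2
= -13.6 * 25 / 4
= -85.0 eV

-85.0


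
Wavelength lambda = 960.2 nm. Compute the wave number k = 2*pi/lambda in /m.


k = 2 * pi / lambda
= 6.2832 / (960.2e-9)
= 6.2832 / 9.6020e-07
= 6.5436e+06 /m

6.5436e+06


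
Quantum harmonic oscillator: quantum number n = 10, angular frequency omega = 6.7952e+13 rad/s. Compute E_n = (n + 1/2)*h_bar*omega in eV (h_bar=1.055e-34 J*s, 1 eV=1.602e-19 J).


E = (n + 1/2) * h_bar * omega
= (10 + 0.5) * 1.055e-34 * 6.7952e+13
= 10.5 * 7.1689e-21
= 7.5274e-20 J
= 0.4699 eV

0.4699


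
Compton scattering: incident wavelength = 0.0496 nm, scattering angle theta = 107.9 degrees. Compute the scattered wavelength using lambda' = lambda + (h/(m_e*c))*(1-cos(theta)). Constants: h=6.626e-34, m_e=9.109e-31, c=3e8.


Compton wavelength: h/(m_e*c) = 2.4247e-12 m
d_lambda = 2.4247e-12 * (1 - cos(107.9 deg))
= 2.4247e-12 * 1.307357
= 3.1700e-12 m = 0.00317 nm
lambda' = 0.0496 + 0.00317
= 0.05277 nm

0.05277


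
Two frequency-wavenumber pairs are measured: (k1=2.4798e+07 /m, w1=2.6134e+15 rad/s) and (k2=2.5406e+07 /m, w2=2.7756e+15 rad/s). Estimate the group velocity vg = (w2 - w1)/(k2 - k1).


vg = (w2 - w1) / (k2 - k1)
= (2.7756e+15 - 2.6134e+15) / (2.5406e+07 - 2.4798e+07)
= 1.6220e+14 / 6.0800e+05
= 2.6678e+08 m/s

2.6678e+08


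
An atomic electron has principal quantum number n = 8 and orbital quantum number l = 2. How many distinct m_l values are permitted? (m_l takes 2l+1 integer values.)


m_l ranges from -l to +l in integer steps
So m_l goes from -2 to +2
Count = 2l + 1 = 2*2 + 1
= 5

5


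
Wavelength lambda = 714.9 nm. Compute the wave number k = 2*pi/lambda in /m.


k = 2 * pi / lambda
= 6.2832 / (714.9e-9)
= 6.2832 / 7.1490e-07
= 8.7889e+06 /m

8.7889e+06


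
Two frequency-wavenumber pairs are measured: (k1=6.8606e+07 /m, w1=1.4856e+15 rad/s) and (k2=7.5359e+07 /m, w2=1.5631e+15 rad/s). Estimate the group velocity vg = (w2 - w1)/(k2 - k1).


vg = (w2 - w1) / (k2 - k1)
= (1.5631e+15 - 1.4856e+15) / (7.5359e+07 - 6.8606e+07)
= 7.7500e+13 / 6.7530e+06
= 1.1476e+07 m/s

1.1476e+07


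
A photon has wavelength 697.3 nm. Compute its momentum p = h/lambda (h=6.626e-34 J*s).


p = h / lambda
= 6.626e-34 / (697.3e-9)
= 6.626e-34 / 6.9730e-07
= 9.5024e-28 kg*m/s

9.5024e-28


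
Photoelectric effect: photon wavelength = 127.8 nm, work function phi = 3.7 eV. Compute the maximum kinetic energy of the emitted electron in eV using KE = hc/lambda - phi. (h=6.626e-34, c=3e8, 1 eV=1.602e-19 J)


E_photon = hc / lambda
= (6.626e-34)(3e8) / (127.8e-9)
= 1.5554e-18 J
= 9.7091 eV
KE = E_photon - phi
= 9.7091 - 3.7
= 6.0091 eV

6.0091


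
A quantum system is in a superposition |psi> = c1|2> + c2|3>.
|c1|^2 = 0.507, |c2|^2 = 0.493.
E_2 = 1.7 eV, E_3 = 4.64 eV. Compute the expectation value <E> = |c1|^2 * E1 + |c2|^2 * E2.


<E> = |c1|^2 * E1 + |c2|^2 * E2
= 0.507 * 1.7 + 0.493 * 4.64
= 0.8619 + 2.2875
= 3.1494 eV

3.1494


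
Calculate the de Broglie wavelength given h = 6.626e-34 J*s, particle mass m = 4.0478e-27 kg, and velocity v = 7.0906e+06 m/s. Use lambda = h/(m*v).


lambda = h / (m * v)
= 6.626e-34 / (4.0478e-27 * 7.0906e+06)
= 6.626e-34 / 2.8701e-20
= 2.3086e-14 m

2.3086e-14


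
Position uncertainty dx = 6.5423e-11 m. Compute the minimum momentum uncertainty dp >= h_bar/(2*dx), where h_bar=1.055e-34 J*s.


dp = h_bar / (2 * dx)
= 1.055e-34 / (2 * 6.5423e-11)
= 1.055e-34 / 1.3085e-10
= 8.0629e-25 kg*m/s

8.0629e-25


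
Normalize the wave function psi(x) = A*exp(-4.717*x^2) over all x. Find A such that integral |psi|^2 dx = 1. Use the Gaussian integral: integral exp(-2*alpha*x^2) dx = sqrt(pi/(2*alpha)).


integral |psi|^2 dx = A^2 * sqrt(pi/(2*alpha)) = 1
A^2 = sqrt(2*alpha/pi)
= sqrt(2 * 4.717 / pi)
= 1.732898
A = sqrt(1.732898)
= 1.3164

1.3164


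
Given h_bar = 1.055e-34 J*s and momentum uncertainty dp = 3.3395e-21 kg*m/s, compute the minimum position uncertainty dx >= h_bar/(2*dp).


dx = h_bar / (2 * dp)
= 1.055e-34 / (2 * 3.3395e-21)
= 1.055e-34 / 6.6790e-21
= 1.5796e-14 m

1.5796e-14


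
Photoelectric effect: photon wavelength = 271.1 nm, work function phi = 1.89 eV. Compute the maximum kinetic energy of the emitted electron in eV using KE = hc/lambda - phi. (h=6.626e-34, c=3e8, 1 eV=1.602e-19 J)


E_photon = hc / lambda
= (6.626e-34)(3e8) / (271.1e-9)
= 7.3323e-19 J
= 4.577 eV
KE = E_photon - phi
= 4.577 - 1.89
= 2.687 eV

2.687


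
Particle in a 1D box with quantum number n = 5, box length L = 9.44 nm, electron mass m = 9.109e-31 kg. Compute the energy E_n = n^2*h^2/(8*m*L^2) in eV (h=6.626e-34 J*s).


E = n^2 * h^2 / (8 * m * L^2)
= 5^2 * (6.626e-34)^2 / (8 * 9.109e-31 * (9.44e-9)^2)
= 25 * 4.3904e-67 / (8 * 9.109e-31 * 8.9114e-17)
= 1.6902e-20 J
= 0.1055 eV

0.1055


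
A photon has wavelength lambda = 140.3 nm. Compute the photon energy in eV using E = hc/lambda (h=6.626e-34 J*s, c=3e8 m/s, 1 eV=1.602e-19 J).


E = hc / lambda
= (6.626e-34)(3e8) / (140.3e-9)
= 1.9878e-25 / 1.4030e-07
= 1.4168e-18 J
Converting to eV: 1.4168e-18 / 1.602e-19
= 8.8441 eV

8.8441


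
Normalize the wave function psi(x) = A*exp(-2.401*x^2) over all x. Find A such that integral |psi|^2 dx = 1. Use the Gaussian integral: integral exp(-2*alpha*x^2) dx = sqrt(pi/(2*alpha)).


integral |psi|^2 dx = A^2 * sqrt(pi/(2*alpha)) = 1
A^2 = sqrt(2*alpha/pi)
= sqrt(2 * 2.401 / pi)
= 1.236335
A = sqrt(1.236335)
= 1.1119

1.1119


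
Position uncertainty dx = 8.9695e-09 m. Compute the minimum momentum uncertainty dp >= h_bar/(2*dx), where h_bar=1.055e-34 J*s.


dp = h_bar / (2 * dx)
= 1.055e-34 / (2 * 8.9695e-09)
= 1.055e-34 / 1.7939e-08
= 5.8810e-27 kg*m/s

5.8810e-27


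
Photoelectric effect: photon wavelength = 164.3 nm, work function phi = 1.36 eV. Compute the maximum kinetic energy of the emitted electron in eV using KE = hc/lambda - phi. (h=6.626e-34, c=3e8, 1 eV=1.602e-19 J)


E_photon = hc / lambda
= (6.626e-34)(3e8) / (164.3e-9)
= 1.2099e-18 J
= 7.5522 eV
KE = E_photon - phi
= 7.5522 - 1.36
= 6.1922 eV

6.1922


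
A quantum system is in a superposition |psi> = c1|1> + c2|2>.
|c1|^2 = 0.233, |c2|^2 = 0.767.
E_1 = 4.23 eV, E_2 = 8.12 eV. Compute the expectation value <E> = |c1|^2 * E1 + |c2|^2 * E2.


<E> = |c1|^2 * E1 + |c2|^2 * E2
= 0.233 * 4.23 + 0.767 * 8.12
= 0.9856 + 6.228
= 7.2136 eV

7.2136


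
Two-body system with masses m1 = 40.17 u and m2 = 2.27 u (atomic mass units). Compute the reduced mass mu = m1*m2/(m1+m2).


mu = m1 * m2 / (m1 + m2)
= 40.17 * 2.27 / (40.17 + 2.27)
= 91.1859 / 42.44
= 2.1486 u

2.1486


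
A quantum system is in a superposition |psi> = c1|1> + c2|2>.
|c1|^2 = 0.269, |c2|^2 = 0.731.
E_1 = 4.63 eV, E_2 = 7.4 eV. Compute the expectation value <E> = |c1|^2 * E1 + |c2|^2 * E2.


<E> = |c1|^2 * E1 + |c2|^2 * E2
= 0.269 * 4.63 + 0.731 * 7.4
= 1.2455 + 5.4094
= 6.6549 eV

6.6549


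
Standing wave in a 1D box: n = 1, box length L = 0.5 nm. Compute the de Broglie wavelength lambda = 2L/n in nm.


lambda = 2L / n
= 2 * 0.5 / 1
= 1.0 / 1
= 1.0 nm

1.0


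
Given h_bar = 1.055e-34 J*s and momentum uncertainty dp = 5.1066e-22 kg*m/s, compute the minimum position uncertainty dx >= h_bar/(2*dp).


dx = h_bar / (2 * dp)
= 1.055e-34 / (2 * 5.1066e-22)
= 1.055e-34 / 1.0213e-21
= 1.0330e-13 m

1.0330e-13


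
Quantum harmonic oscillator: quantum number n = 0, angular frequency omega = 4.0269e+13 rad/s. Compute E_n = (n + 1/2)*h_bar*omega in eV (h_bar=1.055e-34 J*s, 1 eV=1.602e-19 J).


E = (n + 1/2) * h_bar * omega
= (0 + 0.5) * 1.055e-34 * 4.0269e+13
= 0.5 * 4.2484e-21
= 2.1242e-21 J
= 0.0133 eV

0.0133


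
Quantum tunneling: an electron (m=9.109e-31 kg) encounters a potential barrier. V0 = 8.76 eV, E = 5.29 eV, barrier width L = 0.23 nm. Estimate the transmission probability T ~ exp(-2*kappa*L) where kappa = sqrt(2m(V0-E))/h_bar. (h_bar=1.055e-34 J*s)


V0 - E = 3.47 eV = 5.5589e-19 J
kappa = sqrt(2 * m * (V0-E)) / h_bar
= sqrt(2 * 9.109e-31 * 5.5589e-19) / 1.055e-34
= 9.5388e+09 /m
2*kappa*L = 2 * 9.5388e+09 * 0.23e-9
= 4.3878
T = exp(-4.3878) = 1.242743e-02

1.242743e-02


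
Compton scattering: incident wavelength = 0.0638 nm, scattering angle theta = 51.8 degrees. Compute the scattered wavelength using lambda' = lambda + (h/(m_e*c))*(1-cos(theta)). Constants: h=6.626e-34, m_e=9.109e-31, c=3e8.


Compton wavelength: h/(m_e*c) = 2.4247e-12 m
d_lambda = 2.4247e-12 * (1 - cos(51.8 deg))
= 2.4247e-12 * 0.381592
= 9.2525e-13 m = 0.000925 nm
lambda' = 0.0638 + 0.000925
= 0.064725 nm

0.064725


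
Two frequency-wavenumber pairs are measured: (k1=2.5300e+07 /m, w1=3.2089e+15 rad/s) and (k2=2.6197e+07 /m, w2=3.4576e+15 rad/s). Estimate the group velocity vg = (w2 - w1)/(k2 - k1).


vg = (w2 - w1) / (k2 - k1)
= (3.4576e+15 - 3.2089e+15) / (2.6197e+07 - 2.5300e+07)
= 2.4870e+14 / 8.9700e+05
= 2.7726e+08 m/s

2.7726e+08


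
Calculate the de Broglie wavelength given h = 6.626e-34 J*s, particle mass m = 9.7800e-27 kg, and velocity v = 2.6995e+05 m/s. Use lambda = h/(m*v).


lambda = h / (m * v)
= 6.626e-34 / (9.7800e-27 * 2.6995e+05)
= 6.626e-34 / 2.6401e-21
= 2.5097e-13 m

2.5097e-13


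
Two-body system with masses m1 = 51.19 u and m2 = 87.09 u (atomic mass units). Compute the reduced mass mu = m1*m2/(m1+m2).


mu = m1 * m2 / (m1 + m2)
= 51.19 * 87.09 / (51.19 + 87.09)
= 4458.1371 / 138.28
= 32.2399 u

32.2399


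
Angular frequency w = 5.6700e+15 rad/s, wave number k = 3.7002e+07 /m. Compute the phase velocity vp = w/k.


vp = w / k
= 5.6700e+15 / 3.7002e+07
= 1.5323e+08 m/s

1.5323e+08


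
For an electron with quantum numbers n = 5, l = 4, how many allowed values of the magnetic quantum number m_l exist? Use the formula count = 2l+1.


m_l ranges from -l to +l in integer steps
So m_l goes from -4 to +4
Count = 2l + 1 = 2*4 + 1
= 9

9


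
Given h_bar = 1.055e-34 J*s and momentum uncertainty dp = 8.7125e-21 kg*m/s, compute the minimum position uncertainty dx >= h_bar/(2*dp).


dx = h_bar / (2 * dp)
= 1.055e-34 / (2 * 8.7125e-21)
= 1.055e-34 / 1.7425e-20
= 6.0545e-15 m

6.0545e-15


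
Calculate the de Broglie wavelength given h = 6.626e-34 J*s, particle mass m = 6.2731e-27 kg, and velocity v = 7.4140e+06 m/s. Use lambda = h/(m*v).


lambda = h / (m * v)
= 6.626e-34 / (6.2731e-27 * 7.4140e+06)
= 6.626e-34 / 4.6509e-20
= 1.4247e-14 m

1.4247e-14


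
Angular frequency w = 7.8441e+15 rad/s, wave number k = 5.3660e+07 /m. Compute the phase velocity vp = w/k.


vp = w / k
= 7.8441e+15 / 5.3660e+07
= 1.4618e+08 m/s

1.4618e+08


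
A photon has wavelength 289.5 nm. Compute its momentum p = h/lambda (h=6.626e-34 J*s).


p = h / lambda
= 6.626e-34 / (289.5e-9)
= 6.626e-34 / 2.8950e-07
= 2.2888e-27 kg*m/s

2.2888e-27


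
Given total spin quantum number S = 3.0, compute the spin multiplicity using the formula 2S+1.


Spin multiplicity = 2S + 1
= 2 * 3.0 + 1
= 6.0 + 1
= 7

7


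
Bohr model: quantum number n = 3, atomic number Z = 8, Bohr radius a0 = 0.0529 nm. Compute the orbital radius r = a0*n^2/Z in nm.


r = a0 * n^2 / Z
= 0.0529 * 3^2 / 8
= 0.0529 * 9 / 8
= 0.0595 nm

0.0595


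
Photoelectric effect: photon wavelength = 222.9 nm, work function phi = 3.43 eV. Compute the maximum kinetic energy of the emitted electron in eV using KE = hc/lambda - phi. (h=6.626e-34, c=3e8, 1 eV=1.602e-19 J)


E_photon = hc / lambda
= (6.626e-34)(3e8) / (222.9e-9)
= 8.9179e-19 J
= 5.5667 eV
KE = E_photon - phi
= 5.5667 - 3.43
= 2.1367 eV

2.1367


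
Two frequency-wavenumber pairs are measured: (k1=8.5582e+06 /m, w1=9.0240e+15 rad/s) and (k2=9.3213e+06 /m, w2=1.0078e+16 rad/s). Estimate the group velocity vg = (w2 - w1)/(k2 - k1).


vg = (w2 - w1) / (k2 - k1)
= (1.0078e+16 - 9.0240e+15) / (9.3213e+06 - 8.5582e+06)
= 1.0540e+15 / 7.6310e+05
= 1.3812e+09 m/s

1.3812e+09


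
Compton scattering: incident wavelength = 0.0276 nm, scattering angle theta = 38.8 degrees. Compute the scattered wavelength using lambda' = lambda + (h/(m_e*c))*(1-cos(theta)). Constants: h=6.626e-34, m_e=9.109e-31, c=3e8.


Compton wavelength: h/(m_e*c) = 2.4247e-12 m
d_lambda = 2.4247e-12 * (1 - cos(38.8 deg))
= 2.4247e-12 * 0.220662
= 5.3504e-13 m = 0.000535 nm
lambda' = 0.0276 + 0.000535
= 0.028135 nm

0.028135


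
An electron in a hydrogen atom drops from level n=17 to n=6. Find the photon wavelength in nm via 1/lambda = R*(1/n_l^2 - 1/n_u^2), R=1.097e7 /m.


1/lambda = R * (1/n_l^2 - 1/n_u^2)
= 1.097e7 * (1/6^2 - 1/17^2)
= 1.097e7 * (0.027778 - 0.00346)
= 1.097e7 * 0.024318
= 2.6676e+05 /m
lambda = 1 / 2.6676e+05 = 3748.6353 nm

3748.6353


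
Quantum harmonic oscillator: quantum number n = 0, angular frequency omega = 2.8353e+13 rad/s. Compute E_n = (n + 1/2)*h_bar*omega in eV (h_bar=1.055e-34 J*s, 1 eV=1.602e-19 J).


E = (n + 1/2) * h_bar * omega
= (0 + 0.5) * 1.055e-34 * 2.8353e+13
= 0.5 * 2.9912e-21
= 1.4956e-21 J
= 0.0093 eV

0.0093


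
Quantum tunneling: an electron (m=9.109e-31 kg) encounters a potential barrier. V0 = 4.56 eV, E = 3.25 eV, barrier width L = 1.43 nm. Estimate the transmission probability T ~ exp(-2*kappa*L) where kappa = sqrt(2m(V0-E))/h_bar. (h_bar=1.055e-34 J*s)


V0 - E = 1.31 eV = 2.0986e-19 J
kappa = sqrt(2 * m * (V0-E)) / h_bar
= sqrt(2 * 9.109e-31 * 2.0986e-19) / 1.055e-34
= 5.8609e+09 /m
2*kappa*L = 2 * 5.8609e+09 * 1.43e-9
= 16.7622
T = exp(-16.7622) = 5.251366e-08

5.251366e-08


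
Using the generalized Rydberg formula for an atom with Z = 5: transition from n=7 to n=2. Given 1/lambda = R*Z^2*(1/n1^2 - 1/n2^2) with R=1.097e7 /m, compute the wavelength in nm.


1/lambda = R * Z^2 * (1/n1^2 - 1/n2^2)
= 1.097e7 * 5^2 * (1/2^2 - 1/7^2)
= 1.097e7 * 25 * (0.25 - 0.020408)
= 6.2966e+07 /m
lambda = 1 / 6.2966e+07
= 15.8817 nm

15.8817


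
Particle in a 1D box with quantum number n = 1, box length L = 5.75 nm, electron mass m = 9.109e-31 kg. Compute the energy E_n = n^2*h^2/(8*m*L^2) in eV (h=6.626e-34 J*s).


E = n^2 * h^2 / (8 * m * L^2)
= 1^2 * (6.626e-34)^2 / (8 * 9.109e-31 * (5.75e-9)^2)
= 1 * 4.3904e-67 / (8 * 9.109e-31 * 3.3063e-17)
= 1.8222e-21 J
= 0.0114 eV

0.0114


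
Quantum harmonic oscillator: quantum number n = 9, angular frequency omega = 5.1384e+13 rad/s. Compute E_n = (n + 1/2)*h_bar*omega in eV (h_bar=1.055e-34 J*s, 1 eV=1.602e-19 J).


E = (n + 1/2) * h_bar * omega
= (9 + 0.5) * 1.055e-34 * 5.1384e+13
= 9.5 * 5.4210e-21
= 5.1500e-20 J
= 0.3215 eV

0.3215


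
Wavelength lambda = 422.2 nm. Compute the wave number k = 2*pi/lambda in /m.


k = 2 * pi / lambda
= 6.2832 / (422.2e-9)
= 6.2832 / 4.2220e-07
= 1.4882e+07 /m

1.4882e+07


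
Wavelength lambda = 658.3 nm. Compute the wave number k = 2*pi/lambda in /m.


k = 2 * pi / lambda
= 6.2832 / (658.3e-9)
= 6.2832 / 6.5830e-07
= 9.5446e+06 /m

9.5446e+06


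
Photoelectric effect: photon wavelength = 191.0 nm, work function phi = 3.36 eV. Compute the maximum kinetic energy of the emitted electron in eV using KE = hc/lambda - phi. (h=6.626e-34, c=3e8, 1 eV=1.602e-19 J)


E_photon = hc / lambda
= (6.626e-34)(3e8) / (191.0e-9)
= 1.0407e-18 J
= 6.4965 eV
KE = E_photon - phi
= 6.4965 - 3.36
= 3.1365 eV

3.1365


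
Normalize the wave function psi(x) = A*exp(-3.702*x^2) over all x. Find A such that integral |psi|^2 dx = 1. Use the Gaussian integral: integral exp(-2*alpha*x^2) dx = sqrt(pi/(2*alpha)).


integral |psi|^2 dx = A^2 * sqrt(pi/(2*alpha)) = 1
A^2 = sqrt(2*alpha/pi)
= sqrt(2 * 3.702 / pi)
= 1.535176
A = sqrt(1.535176)
= 1.239

1.239


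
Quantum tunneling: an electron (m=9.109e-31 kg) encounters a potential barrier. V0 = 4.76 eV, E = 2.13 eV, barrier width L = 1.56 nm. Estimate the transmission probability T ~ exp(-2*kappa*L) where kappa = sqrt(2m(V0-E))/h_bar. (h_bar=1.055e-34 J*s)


V0 - E = 2.63 eV = 4.2133e-19 J
kappa = sqrt(2 * m * (V0-E)) / h_bar
= sqrt(2 * 9.109e-31 * 4.2133e-19) / 1.055e-34
= 8.3044e+09 /m
2*kappa*L = 2 * 8.3044e+09 * 1.56e-9
= 25.9097
T = exp(-25.9097) = 5.592168e-12

5.592168e-12


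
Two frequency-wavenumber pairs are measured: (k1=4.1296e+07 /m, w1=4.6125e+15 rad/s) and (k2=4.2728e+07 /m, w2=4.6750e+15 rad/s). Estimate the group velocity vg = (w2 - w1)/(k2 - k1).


vg = (w2 - w1) / (k2 - k1)
= (4.6750e+15 - 4.6125e+15) / (4.2728e+07 - 4.1296e+07)
= 6.2500e+13 / 1.4320e+06
= 4.3645e+07 m/s

4.3645e+07


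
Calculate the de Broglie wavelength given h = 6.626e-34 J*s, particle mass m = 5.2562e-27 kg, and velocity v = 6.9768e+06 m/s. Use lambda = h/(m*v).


lambda = h / (m * v)
= 6.626e-34 / (5.2562e-27 * 6.9768e+06)
= 6.626e-34 / 3.6671e-20
= 1.8069e-14 m

1.8069e-14


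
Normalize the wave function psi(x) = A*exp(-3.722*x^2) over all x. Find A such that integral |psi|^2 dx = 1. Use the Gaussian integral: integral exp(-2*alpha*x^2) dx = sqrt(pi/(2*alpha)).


integral |psi|^2 dx = A^2 * sqrt(pi/(2*alpha)) = 1
A^2 = sqrt(2*alpha/pi)
= sqrt(2 * 3.722 / pi)
= 1.539318
A = sqrt(1.539318)
= 1.2407

1.2407


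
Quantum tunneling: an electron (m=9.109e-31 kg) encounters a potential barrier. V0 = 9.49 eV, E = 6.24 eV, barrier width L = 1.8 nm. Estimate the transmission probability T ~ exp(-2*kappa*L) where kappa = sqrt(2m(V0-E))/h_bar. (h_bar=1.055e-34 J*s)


V0 - E = 3.25 eV = 5.2065e-19 J
kappa = sqrt(2 * m * (V0-E)) / h_bar
= sqrt(2 * 9.109e-31 * 5.2065e-19) / 1.055e-34
= 9.2315e+09 /m
2*kappa*L = 2 * 9.2315e+09 * 1.8e-9
= 33.2333
T = exp(-33.2333) = 3.689486e-15

3.689486e-15


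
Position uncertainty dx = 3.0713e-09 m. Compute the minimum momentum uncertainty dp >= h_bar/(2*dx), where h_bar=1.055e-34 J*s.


dp = h_bar / (2 * dx)
= 1.055e-34 / (2 * 3.0713e-09)
= 1.055e-34 / 6.1426e-09
= 1.7175e-26 kg*m/s

1.7175e-26


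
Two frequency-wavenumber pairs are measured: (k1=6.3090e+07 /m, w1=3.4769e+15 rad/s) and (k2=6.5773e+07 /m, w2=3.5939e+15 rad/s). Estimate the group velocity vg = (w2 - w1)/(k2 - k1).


vg = (w2 - w1) / (k2 - k1)
= (3.5939e+15 - 3.4769e+15) / (6.5773e+07 - 6.3090e+07)
= 1.1700e+14 / 2.6830e+06
= 4.3608e+07 m/s

4.3608e+07


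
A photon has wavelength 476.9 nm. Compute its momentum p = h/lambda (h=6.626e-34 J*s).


p = h / lambda
= 6.626e-34 / (476.9e-9)
= 6.626e-34 / 4.7690e-07
= 1.3894e-27 kg*m/s

1.3894e-27


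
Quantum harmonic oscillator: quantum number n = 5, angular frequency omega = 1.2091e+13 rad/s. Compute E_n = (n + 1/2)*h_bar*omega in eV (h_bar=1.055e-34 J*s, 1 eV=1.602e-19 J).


E = (n + 1/2) * h_bar * omega
= (5 + 0.5) * 1.055e-34 * 1.2091e+13
= 5.5 * 1.2756e-21
= 7.0158e-21 J
= 0.0438 eV

0.0438


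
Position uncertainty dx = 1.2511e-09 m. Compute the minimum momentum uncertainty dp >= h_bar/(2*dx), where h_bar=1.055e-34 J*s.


dp = h_bar / (2 * dx)
= 1.055e-34 / (2 * 1.2511e-09)
= 1.055e-34 / 2.5022e-09
= 4.2163e-26 kg*m/s

4.2163e-26


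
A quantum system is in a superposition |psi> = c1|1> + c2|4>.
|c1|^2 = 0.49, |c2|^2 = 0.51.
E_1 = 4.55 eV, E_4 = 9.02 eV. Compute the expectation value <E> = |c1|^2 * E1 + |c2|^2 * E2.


<E> = |c1|^2 * E1 + |c2|^2 * E2
= 0.49 * 4.55 + 0.51 * 9.02
= 2.2295 + 4.6002
= 6.8297 eV

6.8297


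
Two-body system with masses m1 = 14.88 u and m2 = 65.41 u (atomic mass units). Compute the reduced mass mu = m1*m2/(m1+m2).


mu = m1 * m2 / (m1 + m2)
= 14.88 * 65.41 / (14.88 + 65.41)
= 973.3008 / 80.29
= 12.1223 u

12.1223


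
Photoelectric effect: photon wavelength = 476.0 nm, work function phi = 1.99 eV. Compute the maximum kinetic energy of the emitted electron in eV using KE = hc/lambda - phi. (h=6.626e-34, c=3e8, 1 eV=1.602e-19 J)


E_photon = hc / lambda
= (6.626e-34)(3e8) / (476.0e-9)
= 4.1761e-19 J
= 2.6068 eV
KE = E_photon - phi
= 2.6068 - 1.99
= 0.6168 eV

0.6168


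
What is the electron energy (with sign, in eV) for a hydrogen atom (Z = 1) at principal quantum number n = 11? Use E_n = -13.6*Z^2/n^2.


E_n = -13.6 * Z^2 / n^2
= -13.6 * 1^2 / 11^2
= -13.6 * 1 / 121
= -0.1124 eV

-0.1124


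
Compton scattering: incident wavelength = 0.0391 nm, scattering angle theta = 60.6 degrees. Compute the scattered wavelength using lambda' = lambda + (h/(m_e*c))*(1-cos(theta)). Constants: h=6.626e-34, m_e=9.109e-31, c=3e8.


Compton wavelength: h/(m_e*c) = 2.4247e-12 m
d_lambda = 2.4247e-12 * (1 - cos(60.6 deg))
= 2.4247e-12 * 0.509096
= 1.2344e-12 m = 0.001234 nm
lambda' = 0.0391 + 0.001234
= 0.040334 nm

0.040334


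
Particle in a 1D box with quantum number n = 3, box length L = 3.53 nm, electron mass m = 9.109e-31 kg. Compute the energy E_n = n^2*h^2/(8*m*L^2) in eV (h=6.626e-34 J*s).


E = n^2 * h^2 / (8 * m * L^2)
= 3^2 * (6.626e-34)^2 / (8 * 9.109e-31 * (3.53e-9)^2)
= 9 * 4.3904e-67 / (8 * 9.109e-31 * 1.2461e-17)
= 4.3515e-20 J
= 0.2716 eV

0.2716


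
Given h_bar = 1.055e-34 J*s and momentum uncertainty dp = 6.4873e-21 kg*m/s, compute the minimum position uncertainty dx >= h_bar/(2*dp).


dx = h_bar / (2 * dp)
= 1.055e-34 / (2 * 6.4873e-21)
= 1.055e-34 / 1.2975e-20
= 8.1313e-15 m

8.1313e-15


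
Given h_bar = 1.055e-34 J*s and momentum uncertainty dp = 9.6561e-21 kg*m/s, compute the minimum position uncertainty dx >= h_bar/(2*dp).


dx = h_bar / (2 * dp)
= 1.055e-34 / (2 * 9.6561e-21)
= 1.055e-34 / 1.9312e-20
= 5.4629e-15 m

5.4629e-15


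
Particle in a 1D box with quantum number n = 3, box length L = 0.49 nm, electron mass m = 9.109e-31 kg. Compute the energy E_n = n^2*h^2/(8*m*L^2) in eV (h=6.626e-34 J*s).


E = n^2 * h^2 / (8 * m * L^2)
= 3^2 * (6.626e-34)^2 / (8 * 9.109e-31 * (0.49e-9)^2)
= 9 * 4.3904e-67 / (8 * 9.109e-31 * 2.4010e-19)
= 2.2584e-18 J
= 14.0971 eV

14.0971


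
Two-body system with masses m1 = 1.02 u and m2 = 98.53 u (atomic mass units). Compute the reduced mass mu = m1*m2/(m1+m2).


mu = m1 * m2 / (m1 + m2)
= 1.02 * 98.53 / (1.02 + 98.53)
= 100.5006 / 99.55
= 1.0095 u

1.0095


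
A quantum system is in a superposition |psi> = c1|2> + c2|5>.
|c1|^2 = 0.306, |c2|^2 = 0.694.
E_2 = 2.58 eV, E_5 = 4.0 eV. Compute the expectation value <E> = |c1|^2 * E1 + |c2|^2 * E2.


<E> = |c1|^2 * E1 + |c2|^2 * E2
= 0.306 * 2.58 + 0.694 * 4.0
= 0.7895 + 2.776
= 3.5655 eV

3.5655


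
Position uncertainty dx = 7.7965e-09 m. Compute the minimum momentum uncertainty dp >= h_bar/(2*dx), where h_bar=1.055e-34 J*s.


dp = h_bar / (2 * dx)
= 1.055e-34 / (2 * 7.7965e-09)
= 1.055e-34 / 1.5593e-08
= 6.7659e-27 kg*m/s

6.7659e-27


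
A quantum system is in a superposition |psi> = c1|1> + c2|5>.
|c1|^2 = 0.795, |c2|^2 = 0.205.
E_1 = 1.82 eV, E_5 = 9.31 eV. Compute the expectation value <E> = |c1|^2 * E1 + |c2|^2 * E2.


<E> = |c1|^2 * E1 + |c2|^2 * E2
= 0.795 * 1.82 + 0.205 * 9.31
= 1.4469 + 1.9085
= 3.3555 eV

3.3555


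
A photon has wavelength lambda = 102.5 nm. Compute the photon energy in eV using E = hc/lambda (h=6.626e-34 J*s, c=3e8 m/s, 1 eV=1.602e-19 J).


E = hc / lambda
= (6.626e-34)(3e8) / (102.5e-9)
= 1.9878e-25 / 1.0250e-07
= 1.9393e-18 J
Converting to eV: 1.9393e-18 / 1.602e-19
= 12.1056 eV

12.1056


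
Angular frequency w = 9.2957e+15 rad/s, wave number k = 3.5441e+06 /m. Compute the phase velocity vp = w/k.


vp = w / k
= 9.2957e+15 / 3.5441e+06
= 2.6229e+09 m/s

2.6229e+09


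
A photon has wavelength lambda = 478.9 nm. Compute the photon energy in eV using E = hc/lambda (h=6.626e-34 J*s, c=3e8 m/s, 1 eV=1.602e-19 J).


E = hc / lambda
= (6.626e-34)(3e8) / (478.9e-9)
= 1.9878e-25 / 4.7890e-07
= 4.1508e-19 J
Converting to eV: 4.1508e-19 / 1.602e-19
= 2.591 eV

2.591


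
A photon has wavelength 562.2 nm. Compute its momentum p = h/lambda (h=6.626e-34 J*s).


p = h / lambda
= 6.626e-34 / (562.2e-9)
= 6.626e-34 / 5.6220e-07
= 1.1786e-27 kg*m/s

1.1786e-27


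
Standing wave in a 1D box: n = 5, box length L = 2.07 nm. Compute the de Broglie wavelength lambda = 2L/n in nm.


lambda = 2L / n
= 2 * 2.07 / 5
= 4.14 / 5
= 0.828 nm

0.828


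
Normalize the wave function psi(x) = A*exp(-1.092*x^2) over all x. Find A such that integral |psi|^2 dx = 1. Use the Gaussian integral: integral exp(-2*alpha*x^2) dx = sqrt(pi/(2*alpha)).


integral |psi|^2 dx = A^2 * sqrt(pi/(2*alpha)) = 1
A^2 = sqrt(2*alpha/pi)
= sqrt(2 * 1.092 / pi)
= 0.83378
A = sqrt(0.83378)
= 0.9131

0.9131
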